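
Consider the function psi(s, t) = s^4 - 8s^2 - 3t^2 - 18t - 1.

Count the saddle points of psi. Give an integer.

2

psi separates as a function of s plus a function of t, so ∇psi=0 decouples.
∂psi/∂s = 4s(s - 2)(s + 2) = 0 at s ∈ {-2, 0, 2}; ∂psi/∂t = -6(t + 3) = 0 at t ∈ {-3}.
The Hessian is diagonal: diag(psi_ss, psi_tt). Second derivatives: psi_ss(-2)=32, psi_ss(0)=-16, psi_ss(2)=32; psi_tt(-3)=-6.
Saddle points occur where the two diagonal entries have opposite signs: (-2, -3), (2, -3). Count: 2.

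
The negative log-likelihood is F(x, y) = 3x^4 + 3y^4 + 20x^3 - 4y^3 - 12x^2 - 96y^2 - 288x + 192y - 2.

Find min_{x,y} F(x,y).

-1698

F(x,y) separates as P(x) + Q(y) − 2, so its minimum is min P + min Q − 2.
P'(x) = 12(x - 2)(x + 3)(x + 4) vanishes at x ∈ {-4, -3, 2}; Q'(y) = 12(y - 4)(y - 1)(y + 4) vanishes at y ∈ {-4, 1, 4}.
Local minima of P (where P''>0): P(-4)=448, P(2)=-416. Local minima of Q: Q(-4)=-1280, Q(4)=-256.
So the global minimum of F is P(2) + Q(-4) − 2 = -416 − 1280 − 2 = -1698, attained at (2, -4).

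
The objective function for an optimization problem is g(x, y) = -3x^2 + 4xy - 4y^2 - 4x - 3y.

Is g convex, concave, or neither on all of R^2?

concave

g is quadratic, so its Hessian is the constant matrix H = [[-6, 4], [4, -8]].
det(H) = 32, tr(H) = -14.
det(H) > 0 and tr(H) < 0, so H is negative definite everywhere: concave.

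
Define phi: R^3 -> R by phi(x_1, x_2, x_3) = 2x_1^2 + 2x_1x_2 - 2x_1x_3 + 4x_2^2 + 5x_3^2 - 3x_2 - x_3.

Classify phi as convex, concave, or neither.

convex

phi is quadratic, so its Hessian is the constant matrix H = [[4, 2, -2], [2, 8, 0], [-2, 0, 10]].
Leading principal minors: 4, 28, 248.
All positive ⇒ H ≻ 0 ⇒ convex.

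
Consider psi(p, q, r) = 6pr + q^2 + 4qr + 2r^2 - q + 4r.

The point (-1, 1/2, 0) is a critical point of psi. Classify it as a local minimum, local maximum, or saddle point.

The Hessian is constant: H = [[0, 0, 6], [0, 2, 4], [6, 4, 4]].
Leading principal minors: Δ₁ = 0, Δ₂ = 0, Δ₃ = -72.
The minors fit neither the all-positive nor the alternating-sign pattern, so H is indefinite: a saddle point.

saddle point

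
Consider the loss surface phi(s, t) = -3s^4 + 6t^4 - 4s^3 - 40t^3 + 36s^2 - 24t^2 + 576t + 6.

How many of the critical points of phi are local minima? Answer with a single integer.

2

phi separates as a function of s plus a function of t, so ∇phi=0 decouples.
∂phi/∂s = -12s(s - 2)(s + 3) = 0 at s ∈ {-3, 0, 2}; ∂phi/∂t = 24(t - 4)(t - 3)(t + 2) = 0 at t ∈ {-2, 3, 4}.
The Hessian is diagonal: diag(phi_ss, phi_tt). Second derivatives: phi_ss(-3)=-180, phi_ss(0)=72, phi_ss(2)=-120; phi_tt(-2)=720, phi_tt(3)=-120, phi_tt(4)=144.
Local minima occur where both diagonal entries positive: (0, -2), (0, 4). Count: 2.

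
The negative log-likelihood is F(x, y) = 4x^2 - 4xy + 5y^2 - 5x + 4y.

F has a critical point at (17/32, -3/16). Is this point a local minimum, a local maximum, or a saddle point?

The Hessian of F is constant: H = [[8, -4], [-4, 10]].
det(H) = 8·10 − (-4)² = 64.
det(H) > 0 and tr(H) = 18 > 0, so H is positive definite and the point is a local minimum.

local minimum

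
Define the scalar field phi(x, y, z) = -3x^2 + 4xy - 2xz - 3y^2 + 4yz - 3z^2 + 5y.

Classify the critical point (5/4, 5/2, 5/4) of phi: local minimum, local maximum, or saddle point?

local maximum

The Hessian is constant: H = [[-6, 4, -2], [4, -6, 4], [-2, 4, -6]].
Leading principal minors: Δ₁ = -6, Δ₂ = 20, Δ₃ = -64.
The minors alternate sign starting negative (−, +, −), so H is negative definite: a local maximum.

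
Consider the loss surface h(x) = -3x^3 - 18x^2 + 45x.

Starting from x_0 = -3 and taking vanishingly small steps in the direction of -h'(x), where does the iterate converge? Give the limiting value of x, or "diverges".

-5

h'(x) = -9(x - 1)(x + 5), so h'(-3) = 72.
Gradient descent moves in the -h' direction, i.e. x is decreasing.
The nearest critical point in that direction is x = -5, where h'' = 54 > 0 (a local minimum). The iterate converges there.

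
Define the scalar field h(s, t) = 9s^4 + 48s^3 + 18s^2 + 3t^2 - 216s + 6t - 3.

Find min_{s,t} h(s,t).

-147

h(s,t) separates as P(s) + Q(t) − 3, so its minimum is min P + min Q − 3.
P'(s) = 36(s - 1)(s + 2)(s + 3) vanishes at s ∈ {-3, -2, 1}; Q'(t) = 6(t + 1) vanishes at t ∈ {-1}.
Local minima of P (where P''>0): P(-3)=243, P(1)=-141. Local minima of Q: Q(-1)=-3.
So the global minimum of h is P(1) + Q(-1) − 3 = -141 − 3 − 3 = -147, attained at (1, -1).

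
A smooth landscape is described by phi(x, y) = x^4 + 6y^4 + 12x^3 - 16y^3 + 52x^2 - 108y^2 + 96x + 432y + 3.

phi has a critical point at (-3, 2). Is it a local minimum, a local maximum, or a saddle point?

local maximum

The mixed partial ∂²phi/∂x∂y is 0, so the Hessian at any point is diag(phi_xx, phi_yy) = diag(4(3x^2 + 18x + 26), 24(3y^2 - 4y - 9)).
At (-3, 2): H = diag(-4, -120).
Both eigenvalues are negative, so H is negative definite: a local maximum.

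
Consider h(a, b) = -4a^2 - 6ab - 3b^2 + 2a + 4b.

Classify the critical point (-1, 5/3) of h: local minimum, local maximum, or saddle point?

local maximum

The Hessian of h is constant: H = [[-8, -6], [-6, -6]].
det(H) = (-8)·(-6) − (-6)² = 12.
det(H) > 0 and tr(H) = -14 < 0, so H is negative definite and the point is a local maximum.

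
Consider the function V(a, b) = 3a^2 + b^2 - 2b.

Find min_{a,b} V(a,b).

-1

V(a,b) separates as P(a) + Q(b), so its minimum is min P + min Q.
P'(a) = 6a vanishes at a ∈ {0}; Q'(b) = 2b - 2 vanishes at b ∈ {1}.
Local minima of P (where P''>0): P(0)=0. Local minima of Q: Q(1)=-1.
So the global minimum of V is P(0) + Q(1) = 0 − 1 = -1, attained at (0, 1).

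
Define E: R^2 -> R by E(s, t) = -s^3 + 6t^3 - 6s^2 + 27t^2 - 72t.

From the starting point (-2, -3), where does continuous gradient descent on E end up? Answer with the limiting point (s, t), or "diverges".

E is separable, so gradient descent decouples: s follows -∂E/∂s, t follows -∂E/∂t.
∂E/∂s = -3s(s + 4); at s=-2 this is 12, so s decreases.
∂E/∂t = 18(t - 1)(t + 4); at t=-3 this is -72, so t increases.
s converges to its nearest critical value -4 (a local min of the s-part); t converges to 1. The iterate converges to (-4, 1).

(-4, 1)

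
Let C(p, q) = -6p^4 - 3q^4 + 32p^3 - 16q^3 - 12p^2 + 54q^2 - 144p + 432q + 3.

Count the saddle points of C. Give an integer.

4

C separates as a function of p plus a function of q, so ∇C=0 decouples.
∂C/∂p = -24(p - 3)(p - 2)(p + 1) = 0 at p ∈ {-1, 2, 3}; ∂C/∂q = -12(q - 3)(q + 3)(q + 4) = 0 at q ∈ {-4, -3, 3}.
The Hessian is diagonal: diag(C_pp, C_qq). Second derivatives: C_pp(-1)=-288, C_pp(2)=72, C_pp(3)=-96; C_qq(-4)=-84, C_qq(-3)=72, C_qq(3)=-504.
Saddle points occur where the two diagonal entries have opposite signs: (-1, -3), (2, -4), (2, 3), (3, -3). Count: 4.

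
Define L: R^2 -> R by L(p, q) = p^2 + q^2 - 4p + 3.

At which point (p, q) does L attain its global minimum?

L(p,q) separates as A(p) + B(q) + 3, so its minimum is min A + min B + 3.
A'(p) = 2p - 4 vanishes at p ∈ {2}; B'(q) = 2q vanishes at q ∈ {0}.
Local minima of A (where A''>0): A(2)=-4. Local minima of B: B(0)=0.
So the global minimum of L is A(2) + B(0) + 3 = -4 + 0 + 3 = -1, attained at (2, 0).

(2, 0)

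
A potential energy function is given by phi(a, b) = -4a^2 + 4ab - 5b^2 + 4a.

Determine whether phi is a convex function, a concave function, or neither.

phi is quadratic, so its Hessian is the constant matrix H = [[-8, 4], [4, -10]].
det(H) = 64, tr(H) = -18.
det(H) > 0 and tr(H) < 0, so H is negative definite everywhere: concave.

concave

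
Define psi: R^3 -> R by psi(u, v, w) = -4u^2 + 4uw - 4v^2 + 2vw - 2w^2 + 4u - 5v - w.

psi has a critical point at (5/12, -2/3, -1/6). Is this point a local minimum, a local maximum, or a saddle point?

local maximum

The Hessian is constant: H = [[-8, 0, 4], [0, -8, 2], [4, 2, -4]].
Leading principal minors: Δ₁ = -8, Δ₂ = 64, Δ₃ = -96.
The minors alternate sign starting negative (−, +, −), so H is negative definite: a local maximum.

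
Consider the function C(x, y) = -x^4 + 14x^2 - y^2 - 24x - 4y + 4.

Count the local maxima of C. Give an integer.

2

C separates as a function of x plus a function of y, so ∇C=0 decouples.
∂C/∂x = -4(x - 2)(x - 1)(x + 3) = 0 at x ∈ {-3, 1, 2}; ∂C/∂y = -2(y + 2) = 0 at y ∈ {-2}.
The Hessian is diagonal: diag(C_xx, C_yy). Second derivatives: C_xx(-3)=-80, C_xx(1)=16, C_xx(2)=-20; C_yy(-2)=-2.
Local maxima occur where both diagonal entries negative: (-3, -2), (2, -2). Count: 2.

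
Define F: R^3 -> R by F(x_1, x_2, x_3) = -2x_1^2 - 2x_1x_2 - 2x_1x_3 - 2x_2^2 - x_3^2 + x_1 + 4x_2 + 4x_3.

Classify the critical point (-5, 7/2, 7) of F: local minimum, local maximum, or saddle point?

local maximum

The Hessian is constant: H = [[-4, -2, -2], [-2, -4, 0], [-2, 0, -2]].
Leading principal minors: Δ₁ = -4, Δ₂ = 12, Δ₃ = -8.
The minors alternate sign starting negative (−, +, −), so H is negative definite: a local maximum.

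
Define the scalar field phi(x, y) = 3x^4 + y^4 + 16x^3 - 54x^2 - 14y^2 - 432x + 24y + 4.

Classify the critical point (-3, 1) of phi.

local maximum

The mixed partial ∂²phi/∂x∂y is 0, so the Hessian at any point is diag(phi_xx, phi_yy) = diag(12(3x^2 + 8x - 9), 4(3y^2 - 7)).
At (-3, 1): H = diag(-72, -16).
Both eigenvalues are negative, so H is negative definite: a local maximum.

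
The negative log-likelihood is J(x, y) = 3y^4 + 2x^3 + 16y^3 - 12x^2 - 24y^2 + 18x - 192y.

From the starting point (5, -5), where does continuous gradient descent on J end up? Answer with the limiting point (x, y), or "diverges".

J is separable, so gradient descent decouples: x follows -∂J/∂x, y follows -∂J/∂y.
∂J/∂x = 6(x - 3)(x - 1); at x=5 this is 48, so x decreases.
∂J/∂y = 12(y - 2)(y + 2)(y + 4); at y=-5 this is -252, so y increases.
x converges to its nearest critical value 3 (a local min of the x-part); y converges to -4. The iterate converges to (3, -4).

(3, -4)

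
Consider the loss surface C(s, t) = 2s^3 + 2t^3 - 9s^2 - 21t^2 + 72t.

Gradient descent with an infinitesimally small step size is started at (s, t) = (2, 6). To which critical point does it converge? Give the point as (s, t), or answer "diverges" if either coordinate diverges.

C is separable, so gradient descent decouples: s follows -∂C/∂s, t follows -∂C/∂t.
∂C/∂s = 6s(s - 3); at s=2 this is -12, so s increases.
∂C/∂t = 6(t - 4)(t - 3); at t=6 this is 36, so t decreases.
s converges to its nearest critical value 3 (a local min of the s-part); t converges to 4. The iterate converges to (3, 4).

(3, 4)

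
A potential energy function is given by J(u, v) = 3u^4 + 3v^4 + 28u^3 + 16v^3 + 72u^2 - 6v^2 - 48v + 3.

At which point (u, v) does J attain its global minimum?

J(u,v) separates as P(u) + Q(v) + 3, so its minimum is min P + min Q + 3.
P'(u) = 12u(u + 3)(u + 4) vanishes at u ∈ {-4, -3, 0}; Q'(v) = 12(v - 1)(v + 1)(v + 4) vanishes at v ∈ {-4, -1, 1}.
Local minima of P (where P''>0): P(-4)=128, P(0)=0. Local minima of Q: Q(-4)=-160, Q(1)=-35.
So the global minimum of J is P(0) + Q(-4) + 3 = 0 − 160 + 3 = -157, attained at (0, -4).

(0, -4)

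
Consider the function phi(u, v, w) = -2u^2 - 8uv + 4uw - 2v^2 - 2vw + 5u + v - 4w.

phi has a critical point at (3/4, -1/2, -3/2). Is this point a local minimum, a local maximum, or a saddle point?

The Hessian is constant: H = [[-4, -8, 4], [-8, -4, -2], [4, -2, 0]].
Leading principal minors: Δ₁ = -4, Δ₂ = -48, Δ₃ = 208.
The minors fit neither the all-positive nor the alternating-sign pattern, so H is indefinite: a saddle point.

saddle point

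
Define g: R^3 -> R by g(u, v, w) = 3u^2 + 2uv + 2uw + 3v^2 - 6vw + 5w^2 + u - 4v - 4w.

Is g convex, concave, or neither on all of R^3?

g is quadratic, so its Hessian is the constant matrix H = [[6, 2, 2], [2, 6, -6], [2, -6, 10]].
Leading principal minors: 6, 32, 32.
All positive ⇒ H ≻ 0 ⇒ convex.

convex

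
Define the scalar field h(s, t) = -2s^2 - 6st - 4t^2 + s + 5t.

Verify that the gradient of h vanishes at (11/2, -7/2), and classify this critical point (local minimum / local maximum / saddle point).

saddle point

∇h = (-4s - 6t + 1, -6s - 8t + 5); substituting (11/2, -7/2) gives ∇h = (0, 0), so (11/2, -7/2) is indeed a critical point.
The Hessian of h is constant: H = [[-4, -6], [-6, -8]].
det(H) = (-4)·(-8) − (-6)² = -4.
Since det(H) < 0, H is indefinite and the critical point is a saddle point.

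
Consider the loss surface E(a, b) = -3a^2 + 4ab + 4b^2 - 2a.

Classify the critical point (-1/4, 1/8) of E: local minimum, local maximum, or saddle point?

saddle point

The Hessian of E is constant: H = [[-6, 4], [4, 8]].
det(H) = (-6)·8 − 4² = -64.
Since det(H) < 0, H is indefinite and the critical point is a saddle point.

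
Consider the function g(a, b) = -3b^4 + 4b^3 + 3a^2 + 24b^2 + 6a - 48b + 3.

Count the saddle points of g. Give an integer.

g separates as a function of a plus a function of b, so ∇g=0 decouples.
∂g/∂a = 6(a + 1) = 0 at a ∈ {-1}; ∂g/∂b = -12(b - 2)(b - 1)(b + 2) = 0 at b ∈ {-2, 1, 2}.
The Hessian is diagonal: diag(g_aa, g_bb). Second derivatives: g_aa(-1)=6; g_bb(-2)=-144, g_bb(1)=36, g_bb(2)=-48.
Saddle points occur where the two diagonal entries have opposite signs: (-1, -2), (-1, 2). Count: 2.

2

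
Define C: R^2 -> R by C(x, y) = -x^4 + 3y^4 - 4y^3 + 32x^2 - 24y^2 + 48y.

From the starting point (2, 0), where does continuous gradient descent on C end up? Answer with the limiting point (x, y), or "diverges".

(0, -2)

C is separable, so gradient descent decouples: x follows -∂C/∂x, y follows -∂C/∂y.
∂C/∂x = -4x(x - 4)(x + 4); at x=2 this is 96, so x decreases.
∂C/∂y = 12(y - 2)(y - 1)(y + 2); at y=0 this is 48, so y decreases.
x converges to its nearest critical value 0 (a local min of the x-part); y converges to -2. The iterate converges to (0, -2).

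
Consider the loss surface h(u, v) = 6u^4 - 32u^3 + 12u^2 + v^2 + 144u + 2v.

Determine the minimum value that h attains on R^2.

-95

h(u,v) separates as P(u) + Q(v), so its minimum is min P + min Q.
P'(u) = 24(u - 3)(u - 2)(u + 1) vanishes at u ∈ {-1, 2, 3}; Q'(v) = 2v + 2 vanishes at v ∈ {-1}.
Local minima of P (where P''>0): P(-1)=-94, P(3)=162. Local minima of Q: Q(-1)=-1.
So the global minimum of h is P(-1) + Q(-1) = -94 − 1 = -95, attained at (-1, -1).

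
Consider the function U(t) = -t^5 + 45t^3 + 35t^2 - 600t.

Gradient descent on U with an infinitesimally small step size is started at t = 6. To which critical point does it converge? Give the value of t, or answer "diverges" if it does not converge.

U'(t) = -5(t - 5)(t - 2)(t + 3)(t + 4), so U'(6) = -1800.
Gradient descent moves in the -U' direction, i.e. t is increasing.
There is no critical point above t=6, and U' keeps the same sign, so the iterate runs off to +∞.

diverges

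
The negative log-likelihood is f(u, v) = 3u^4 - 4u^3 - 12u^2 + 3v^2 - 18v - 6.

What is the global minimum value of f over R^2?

f(u,v) separates as P(u) + Q(v) − 6, so its minimum is min P + min Q − 6.
P'(u) = 12u(u - 2)(u + 1) vanishes at u ∈ {-1, 0, 2}; Q'(v) = 6v - 18 vanishes at v ∈ {3}.
Local minima of P (where P''>0): P(-1)=-5, P(2)=-32. Local minima of Q: Q(3)=-27.
So the global minimum of f is P(2) + Q(3) − 6 = -32 − 27 − 6 = -65, attained at (2, 3).

-65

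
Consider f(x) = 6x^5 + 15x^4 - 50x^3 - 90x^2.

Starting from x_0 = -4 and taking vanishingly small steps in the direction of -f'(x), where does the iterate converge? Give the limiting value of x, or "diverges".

diverges

f'(x) = 30x(x - 2)(x + 1)(x + 3), so f'(-4) = 2160.
Gradient descent moves in the -f' direction, i.e. x is decreasing.
There is no critical point below x=-4, and f' keeps the same sign, so the iterate runs off to −∞.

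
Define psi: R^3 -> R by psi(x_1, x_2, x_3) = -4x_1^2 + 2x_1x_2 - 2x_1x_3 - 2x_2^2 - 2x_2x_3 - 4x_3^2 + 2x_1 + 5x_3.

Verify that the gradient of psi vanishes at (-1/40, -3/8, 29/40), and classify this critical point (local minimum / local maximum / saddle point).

local maximum

∇psi = (-8x_1 + 2x_2 - 2x_3 + 2, 2x_1 - 4x_2 - 2x_3, -2x_1 - 2x_2 - 8x_3 + 5); substituting (-1/40, -3/8, 29/40) gives ∇psi = (0, 0, 0), so (-1/40, -3/8, 29/40) is indeed a critical point.
The Hessian is constant: H = [[-8, 2, -2], [2, -4, -2], [-2, -2, -8]].
Leading principal minors: Δ₁ = -8, Δ₂ = 28, Δ₃ = -160.
The minors alternate sign starting negative (−, +, −), so H is negative definite: a local maximum.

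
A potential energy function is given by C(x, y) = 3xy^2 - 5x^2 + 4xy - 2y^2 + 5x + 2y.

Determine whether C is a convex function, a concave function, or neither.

The term 3xy^2 is cubic, so the Hessian is not constant.
∂²C/∂y² = 6x - 4, which takes both signs as x varies (negative for sufficiently negative x). A diagonal entry of the Hessian changing sign means the Hessian is neither positive- nor negative-semidefinite on all of R^2.

neither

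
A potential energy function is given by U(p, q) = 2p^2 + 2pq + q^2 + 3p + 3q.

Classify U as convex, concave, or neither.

U is quadratic, so its Hessian is the constant matrix H = [[4, 2], [2, 2]].
det(H) = 4, tr(H) = 6.
det(H) > 0 and tr(H) > 0, so H is positive definite everywhere: convex.

convex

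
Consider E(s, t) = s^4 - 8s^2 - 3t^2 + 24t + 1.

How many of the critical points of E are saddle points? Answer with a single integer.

2

E separates as a function of s plus a function of t, so ∇E=0 decouples.
∂E/∂s = 4s(s - 2)(s + 2) = 0 at s ∈ {-2, 0, 2}; ∂E/∂t = -6(t - 4) = 0 at t ∈ {4}.
The Hessian is diagonal: diag(E_ss, E_tt). Second derivatives: E_ss(-2)=32, E_ss(0)=-16, E_ss(2)=32; E_tt(4)=-6.
Saddle points occur where the two diagonal entries have opposite signs: (-2, 4), (2, 4). Count: 2.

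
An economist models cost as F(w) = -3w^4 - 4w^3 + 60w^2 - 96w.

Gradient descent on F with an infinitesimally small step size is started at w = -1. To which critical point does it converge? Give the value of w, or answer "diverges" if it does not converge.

1

F'(w) = -12(w - 2)(w - 1)(w + 4), so F'(-1) = -216.
Gradient descent moves in the -F' direction, i.e. w is increasing.
The nearest critical point in that direction is w = 1, where F'' = 60 > 0 (a local minimum). The iterate converges there.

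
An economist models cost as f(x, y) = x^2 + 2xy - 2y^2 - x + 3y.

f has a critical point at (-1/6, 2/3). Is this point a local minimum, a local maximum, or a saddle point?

saddle point

The Hessian of f is constant: H = [[2, 2], [2, -4]].
det(H) = 2·(-4) − 2² = -12.
Since det(H) < 0, H is indefinite and the critical point is a saddle point.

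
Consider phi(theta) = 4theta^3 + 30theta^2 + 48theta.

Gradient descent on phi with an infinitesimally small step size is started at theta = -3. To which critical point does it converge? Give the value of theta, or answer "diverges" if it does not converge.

phi'(theta) = 12(theta + 1)(theta + 4), so phi'(-3) = -24.
Gradient descent moves in the -phi' direction, i.e. theta is increasing.
The nearest critical point in that direction is theta = -1, where phi'' = 36 > 0 (a local minimum). The iterate converges there.

-1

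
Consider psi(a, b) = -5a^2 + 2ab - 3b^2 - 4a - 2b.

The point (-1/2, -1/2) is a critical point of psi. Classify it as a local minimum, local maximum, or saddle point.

The Hessian of psi is constant: H = [[-10, 2], [2, -6]].
det(H) = (-10)·(-6) − 2² = 56.
det(H) > 0 and tr(H) = -16 < 0, so H is negative definite and the point is a local maximum.

local maximum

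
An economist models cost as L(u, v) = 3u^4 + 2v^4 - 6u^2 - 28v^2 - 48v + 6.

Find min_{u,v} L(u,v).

-231

L(u,v) separates as P(u) + Q(v) + 6, so its minimum is min P + min Q + 6.
P'(u) = 12u(u - 1)(u + 1) vanishes at u ∈ {-1, 0, 1}; Q'(v) = 8(v - 3)(v + 1)(v + 2) vanishes at v ∈ {-2, -1, 3}.
Local minima of P (where P''>0): P(-1)=-3, P(1)=-3. Local minima of Q: Q(-2)=16, Q(3)=-234.
So the global minimum of L is P(-1) + Q(3) + 6 = -3 − 234 + 6 = -231, attained at (-1, 3).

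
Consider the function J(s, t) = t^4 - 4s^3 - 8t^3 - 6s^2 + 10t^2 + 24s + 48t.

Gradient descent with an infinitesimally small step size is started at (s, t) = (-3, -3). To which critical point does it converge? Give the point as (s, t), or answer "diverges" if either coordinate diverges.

(-2, -1)

J is separable, so gradient descent decouples: s follows -∂J/∂s, t follows -∂J/∂t.
∂J/∂s = -12(s - 1)(s + 2); at s=-3 this is -48, so s increases.
∂J/∂t = 4(t - 4)(t - 3)(t + 1); at t=-3 this is -336, so t increases.
s converges to its nearest critical value -2 (a local min of the s-part); t converges to -1. The iterate converges to (-2, -1).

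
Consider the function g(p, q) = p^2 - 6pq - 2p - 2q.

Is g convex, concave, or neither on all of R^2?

neither

g is quadratic, so its Hessian is the constant matrix H = [[2, -6], [-6, 0]].
det(H) = -36, tr(H) = 2.
det(H) < 0, so H is indefinite: neither convex nor concave.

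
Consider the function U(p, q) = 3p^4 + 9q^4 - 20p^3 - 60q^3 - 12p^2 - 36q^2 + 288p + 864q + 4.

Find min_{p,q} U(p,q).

U(p,q) separates as A(p) + B(q) + 4, so its minimum is min A + min B + 4.
A'(p) = 12(p - 4)(p - 3)(p + 2) vanishes at p ∈ {-2, 3, 4}; B'(q) = 36(q - 4)(q - 3)(q + 2) vanishes at q ∈ {-2, 3, 4}.
Local minima of A (where A''>0): A(-2)=-416, A(4)=448. Local minima of B: B(-2)=-1248, B(4)=1344.
So the global minimum of U is A(-2) + B(-2) + 4 = -416 − 1248 + 4 = -1660, attained at (-2, -2).

-1660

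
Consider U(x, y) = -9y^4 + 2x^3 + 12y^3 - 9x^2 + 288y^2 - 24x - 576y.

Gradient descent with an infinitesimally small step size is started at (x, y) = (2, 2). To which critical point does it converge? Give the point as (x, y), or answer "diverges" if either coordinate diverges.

U is separable, so gradient descent decouples: x follows -∂U/∂x, y follows -∂U/∂y.
∂U/∂x = 6(x - 4)(x + 1); at x=2 this is -36, so x increases.
∂U/∂y = -36(y - 4)(y - 1)(y + 4); at y=2 this is 432, so y decreases.
x converges to its nearest critical value 4 (a local min of the x-part); y converges to 1. The iterate converges to (4, 1).

(4, 1)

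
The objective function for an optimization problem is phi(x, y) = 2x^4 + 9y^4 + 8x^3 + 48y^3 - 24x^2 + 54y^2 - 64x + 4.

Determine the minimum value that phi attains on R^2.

-205

phi(x,y) separates as P(x) + Q(y) + 4, so its minimum is min P + min Q + 4.
P'(x) = 8(x - 2)(x + 1)(x + 4) vanishes at x ∈ {-4, -1, 2}; Q'(y) = 36y(y + 1)(y + 3) vanishes at y ∈ {-3, -1, 0}.
Local minima of P (where P''>0): P(-4)=-128, P(2)=-128. Local minima of Q: Q(-3)=-81, Q(0)=0.
So the global minimum of phi is P(-4) + Q(-3) + 4 = -128 − 81 + 4 = -205, attained at (-4, -3).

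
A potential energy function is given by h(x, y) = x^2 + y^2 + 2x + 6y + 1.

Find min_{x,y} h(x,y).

h(x,y) separates as P(x) + Q(y) + 1, so its minimum is min P + min Q + 1.
P'(x) = 2x + 2 vanishes at x ∈ {-1}; Q'(y) = 2y + 6 vanishes at y ∈ {-3}.
Local minima of P (where P''>0): P(-1)=-1. Local minima of Q: Q(-3)=-9.
So the global minimum of h is P(-1) + Q(-3) + 1 = -1 − 9 + 1 = -9, attained at (-1, -3).

-9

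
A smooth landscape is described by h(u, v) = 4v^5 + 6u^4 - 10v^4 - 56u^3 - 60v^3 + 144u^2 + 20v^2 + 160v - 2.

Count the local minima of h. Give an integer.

4

h separates as a function of u plus a function of v, so ∇h=0 decouples.
∂h/∂u = 24u(u - 4)(u - 3) = 0 at u ∈ {0, 3, 4}; ∂h/∂v = 20(v - 4)(v - 1)(v + 1)(v + 2) = 0 at v ∈ {-2, -1, 1, 4}.
The Hessian is diagonal: diag(h_uu, h_vv). Second derivatives: h_uu(0)=288, h_uu(3)=-72, h_uu(4)=96; h_vv(-2)=-360, h_vv(-1)=200, h_vv(1)=-360, h_vv(4)=1800.
Local minima occur where both diagonal entries positive: (0, -1), (0, 4), (4, -1), (4, 4). Count: 4.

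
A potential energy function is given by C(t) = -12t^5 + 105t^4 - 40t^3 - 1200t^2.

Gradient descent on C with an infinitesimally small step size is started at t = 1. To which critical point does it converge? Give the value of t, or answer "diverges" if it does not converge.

4

C'(t) = -60t(t - 5)(t - 4)(t + 2), so C'(1) = -2160.
Gradient descent moves in the -C' direction, i.e. t is increasing.
The nearest critical point in that direction is t = 4, where C'' = 1440 > 0 (a local minimum). The iterate converges there.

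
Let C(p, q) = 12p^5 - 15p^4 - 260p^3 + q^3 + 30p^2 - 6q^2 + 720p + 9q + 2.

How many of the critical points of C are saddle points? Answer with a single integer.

C separates as a function of p plus a function of q, so ∇C=0 decouples.
∂C/∂p = 60(p - 4)(p - 1)(p + 1)(p + 3) = 0 at p ∈ {-3, -1, 1, 4}; ∂C/∂q = 3(q - 3)(q - 1) = 0 at q ∈ {1, 3}.
The Hessian is diagonal: diag(C_pp, C_qq). Second derivatives: C_pp(-3)=-3360, C_pp(-1)=1200, C_pp(1)=-1440, C_pp(4)=6300; C_qq(1)=-6, C_qq(3)=6.
Saddle points occur where the two diagonal entries have opposite signs: (-3, 3), (-1, 1), (1, 3), (4, 1). Count: 4.

4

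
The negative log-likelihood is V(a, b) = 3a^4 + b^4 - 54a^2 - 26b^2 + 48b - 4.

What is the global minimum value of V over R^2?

-599

V(a,b) separates as P(a) + Q(b) − 4, so its minimum is min P + min Q − 4.
P'(a) = 12a(a - 3)(a + 3) vanishes at a ∈ {-3, 0, 3}; Q'(b) = 4(b - 3)(b - 1)(b + 4) vanishes at b ∈ {-4, 1, 3}.
Local minima of P (where P''>0): P(-3)=-243, P(3)=-243. Local minima of Q: Q(-4)=-352, Q(3)=-9.
So the global minimum of V is P(-3) + Q(-4) − 4 = -243 − 352 − 4 = -599, attained at (-3, -4).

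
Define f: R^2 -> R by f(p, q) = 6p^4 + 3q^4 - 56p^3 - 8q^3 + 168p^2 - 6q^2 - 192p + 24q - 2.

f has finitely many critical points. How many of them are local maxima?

f separates as a function of p plus a function of q, so ∇f=0 decouples.
∂f/∂p = 24(p - 4)(p - 2)(p - 1) = 0 at p ∈ {1, 2, 4}; ∂f/∂q = 12(q - 2)(q - 1)(q + 1) = 0 at q ∈ {-1, 1, 2}.
The Hessian is diagonal: diag(f_pp, f_qq). Second derivatives: f_pp(1)=72, f_pp(2)=-48, f_pp(4)=144; f_qq(-1)=72, f_qq(1)=-24, f_qq(2)=36.
Local maxima occur where both diagonal entries negative: (2, 1). Count: 1.

1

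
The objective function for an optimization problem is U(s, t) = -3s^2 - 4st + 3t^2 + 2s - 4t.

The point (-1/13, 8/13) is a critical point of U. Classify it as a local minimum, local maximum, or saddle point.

The Hessian of U is constant: H = [[-6, -4], [-4, 6]].
det(H) = (-6)·6 − (-4)² = -52.
Since det(H) < 0, H is indefinite and the critical point is a saddle point.

saddle point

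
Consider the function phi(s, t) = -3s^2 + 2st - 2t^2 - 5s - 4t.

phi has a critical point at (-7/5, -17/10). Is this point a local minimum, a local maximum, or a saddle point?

The Hessian of phi is constant: H = [[-6, 2], [2, -4]].
det(H) = (-6)·(-4) − 2² = 20.
det(H) > 0 and tr(H) = -10 < 0, so H is negative definite and the point is a local maximum.

local maximum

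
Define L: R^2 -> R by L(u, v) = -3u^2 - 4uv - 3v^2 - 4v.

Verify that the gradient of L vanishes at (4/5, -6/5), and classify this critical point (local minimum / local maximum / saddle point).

local maximum

∇L = (-6u - 4v, -4u - 6v - 4); substituting (4/5, -6/5) gives ∇L = (0, 0), so (4/5, -6/5) is indeed a critical point.
The Hessian of L is constant: H = [[-6, -4], [-4, -6]].
det(H) = (-6)·(-6) − (-4)² = 20.
det(H) > 0 and tr(H) = -12 < 0, so H is negative definite and the point is a local maximum.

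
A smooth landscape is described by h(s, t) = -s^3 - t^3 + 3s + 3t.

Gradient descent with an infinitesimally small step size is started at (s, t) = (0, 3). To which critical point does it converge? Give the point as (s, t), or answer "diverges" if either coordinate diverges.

h is separable, so gradient descent decouples: s follows -∂h/∂s, t follows -∂h/∂t.
∂h/∂s = -3(s - 1)(s + 1); at s=0 this is 3, so s decreases.
∂h/∂t = -3(t - 1)(t + 1); at t=3 this is -24, so t increases.
The t-coordinate has no critical point in that direction and runs off to infinity.

diverges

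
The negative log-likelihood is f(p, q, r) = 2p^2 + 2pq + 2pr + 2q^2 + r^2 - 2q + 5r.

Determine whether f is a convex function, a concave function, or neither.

convex

f is quadratic, so its Hessian is the constant matrix H = [[4, 2, 2], [2, 4, 0], [2, 0, 2]].
Leading principal minors: 4, 12, 8.
All positive ⇒ H ≻ 0 ⇒ convex.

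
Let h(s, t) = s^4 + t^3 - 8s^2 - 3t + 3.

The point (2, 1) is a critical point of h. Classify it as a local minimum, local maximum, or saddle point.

The mixed partial ∂²h/∂s∂t is 0, so the Hessian at any point is diag(h_ss, h_tt) = diag(4(3s^2 - 4), 6t).
At (2, 1): H = diag(32, 6).
Both eigenvalues are positive, so H is positive definite: a local minimum.

local minimum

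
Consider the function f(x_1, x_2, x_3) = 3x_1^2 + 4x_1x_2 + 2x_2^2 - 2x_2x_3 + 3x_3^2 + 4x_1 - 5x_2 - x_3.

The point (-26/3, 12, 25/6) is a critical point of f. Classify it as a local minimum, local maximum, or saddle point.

local minimum

The Hessian is constant: H = [[6, 4, 0], [4, 4, -2], [0, -2, 6]].
Leading principal minors: Δ₁ = 6, Δ₂ = 8, Δ₃ = 24.
All leading minors are positive, so H is positive definite: a local minimum.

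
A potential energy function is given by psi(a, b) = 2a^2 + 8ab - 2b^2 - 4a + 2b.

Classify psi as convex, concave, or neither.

psi is quadratic, so its Hessian is the constant matrix H = [[4, 8], [8, -4]].
det(H) = -80, tr(H) = 0.
det(H) < 0, so H is indefinite: neither convex nor concave.

neither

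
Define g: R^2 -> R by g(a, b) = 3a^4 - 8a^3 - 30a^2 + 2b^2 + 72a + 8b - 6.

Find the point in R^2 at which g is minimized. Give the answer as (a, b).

(-2, -2)

g(a,b) separates as P(a) + Q(b) − 6, so its minimum is min P + min Q − 6.
P'(a) = 12(a - 3)(a - 1)(a + 2) vanishes at a ∈ {-2, 1, 3}; Q'(b) = 4b + 8 vanishes at b ∈ {-2}.
Local minima of P (where P''>0): P(-2)=-152, P(3)=-27. Local minima of Q: Q(-2)=-8.
So the global minimum of g is P(-2) + Q(-2) − 6 = -152 − 8 − 6 = -166, attained at (-2, -2).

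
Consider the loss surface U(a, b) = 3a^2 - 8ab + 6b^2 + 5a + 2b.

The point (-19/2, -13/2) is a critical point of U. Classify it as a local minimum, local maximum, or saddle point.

The Hessian of U is constant: H = [[6, -8], [-8, 12]].
det(H) = 6·12 − (-8)² = 8.
det(H) > 0 and tr(H) = 18 > 0, so H is positive definite and the point is a local minimum.

local minimum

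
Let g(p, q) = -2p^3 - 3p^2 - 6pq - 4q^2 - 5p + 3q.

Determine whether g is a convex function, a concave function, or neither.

The term -2p^3 is cubic, so the Hessian is not constant.
∂²g/∂p² = -12p - 6, which takes both signs as p varies (negative for sufficiently large p). A diagonal entry of the Hessian changing sign means the Hessian is neither positive- nor negative-semidefinite on all of R^2.

neither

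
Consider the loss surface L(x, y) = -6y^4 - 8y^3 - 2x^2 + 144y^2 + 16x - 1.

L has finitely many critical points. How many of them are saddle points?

1

L separates as a function of x plus a function of y, so ∇L=0 decouples.
∂L/∂x = -4(x - 4) = 0 at x ∈ {4}; ∂L/∂y = -24y(y - 3)(y + 4) = 0 at y ∈ {-4, 0, 3}.
The Hessian is diagonal: diag(L_xx, L_yy). Second derivatives: L_xx(4)=-4; L_yy(-4)=-672, L_yy(0)=288, L_yy(3)=-504.
Saddle points occur where the two diagonal entries have opposite signs: (4, 0). Count: 1.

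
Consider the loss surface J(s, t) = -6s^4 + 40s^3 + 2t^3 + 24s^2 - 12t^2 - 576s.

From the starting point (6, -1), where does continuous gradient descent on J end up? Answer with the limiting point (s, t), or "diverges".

J is separable, so gradient descent decouples: s follows -∂J/∂s, t follows -∂J/∂t.
∂J/∂s = -24(s - 4)(s - 3)(s + 2); at s=6 this is -1152, so s increases.
∂J/∂t = 6t(t - 4); at t=-1 this is 30, so t decreases.
The s-coordinate has no critical point in that direction and runs off to infinity.

diverges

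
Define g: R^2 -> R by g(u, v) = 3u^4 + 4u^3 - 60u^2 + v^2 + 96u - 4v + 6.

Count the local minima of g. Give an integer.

2

g separates as a function of u plus a function of v, so ∇g=0 decouples.
∂g/∂u = 12(u - 2)(u - 1)(u + 4) = 0 at u ∈ {-4, 1, 2}; ∂g/∂v = 2(v - 2) = 0 at v ∈ {2}.
The Hessian is diagonal: diag(g_uu, g_vv). Second derivatives: g_uu(-4)=360, g_uu(1)=-60, g_uu(2)=72; g_vv(2)=2.
Local minima occur where both diagonal entries positive: (-4, 2), (2, 2). Count: 2.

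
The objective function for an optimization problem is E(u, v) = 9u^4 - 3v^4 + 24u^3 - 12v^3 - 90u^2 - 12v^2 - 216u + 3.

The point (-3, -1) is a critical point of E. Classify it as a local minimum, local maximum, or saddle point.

local minimum

The mixed partial ∂²E/∂u∂v is 0, so the Hessian at any point is diag(E_uu, E_vv) = diag(36(3u^2 + 4u - 5), -12(3v^2 + 6v + 2)).
At (-3, -1): H = diag(360, 12).
Both eigenvalues are positive, so H is positive definite: a local minimum.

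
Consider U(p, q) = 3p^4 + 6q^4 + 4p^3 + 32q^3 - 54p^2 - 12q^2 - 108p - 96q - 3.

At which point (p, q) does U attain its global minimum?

U(p,q) separates as A(p) + B(q) − 3, so its minimum is min A + min B − 3.
A'(p) = 12(p - 3)(p + 1)(p + 3) vanishes at p ∈ {-3, -1, 3}; B'(q) = 24(q - 1)(q + 1)(q + 4) vanishes at q ∈ {-4, -1, 1}.
Local minima of A (where A''>0): A(-3)=-27, A(3)=-459. Local minima of B: B(-4)=-320, B(1)=-70.
So the global minimum of U is A(3) + B(-4) − 3 = -459 − 320 − 3 = -782, attained at (3, -4).

(3, -4)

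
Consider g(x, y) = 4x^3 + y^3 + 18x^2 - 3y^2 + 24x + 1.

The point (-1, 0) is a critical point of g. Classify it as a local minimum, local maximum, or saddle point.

The mixed partial ∂²g/∂x∂y is 0, so the Hessian at any point is diag(g_xx, g_yy) = diag(12(2x + 3), 6(y - 1)).
At (-1, 0): H = diag(12, -6).
The eigenvalues have opposite signs, so H is indefinite: a saddle point.

saddle point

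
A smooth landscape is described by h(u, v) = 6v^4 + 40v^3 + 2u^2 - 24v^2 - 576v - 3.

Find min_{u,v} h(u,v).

-835

h(u,v) separates as P(u) + Q(v) − 3, so its minimum is min P + min Q − 3.
P'(u) = 4u vanishes at u ∈ {0}; Q'(v) = 24(v - 2)(v + 3)(v + 4) vanishes at v ∈ {-4, -3, 2}.
Local minima of P (where P''>0): P(0)=0. Local minima of Q: Q(-4)=896, Q(2)=-832.
So the global minimum of h is P(0) + Q(2) − 3 = 0 − 832 − 3 = -835, attained at (0, 2).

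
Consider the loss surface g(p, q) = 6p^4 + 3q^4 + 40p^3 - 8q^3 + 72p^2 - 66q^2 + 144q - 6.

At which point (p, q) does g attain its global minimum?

g(p,q) separates as A(p) + B(q) − 6, so its minimum is min A + min B − 6.
A'(p) = 24p(p + 2)(p + 3) vanishes at p ∈ {-3, -2, 0}; B'(q) = 12(q - 4)(q - 1)(q + 3) vanishes at q ∈ {-3, 1, 4}.
Local minima of A (where A''>0): A(-3)=54, A(0)=0. Local minima of B: B(-3)=-567, B(4)=-224.
So the global minimum of g is A(0) + B(-3) − 6 = 0 − 567 − 6 = -573, attained at (0, -3).

(0, -3)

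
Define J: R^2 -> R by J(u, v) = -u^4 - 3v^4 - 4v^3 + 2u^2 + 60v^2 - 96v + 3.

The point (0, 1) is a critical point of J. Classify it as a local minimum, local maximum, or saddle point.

local minimum

The mixed partial ∂²J/∂u∂v is 0, so the Hessian at any point is diag(J_uu, J_vv) = diag(4(-3u^2 + 1), 12(-3v^2 - 2v + 10)).
At (0, 1): H = diag(4, 60).
Both eigenvalues are positive, so H is positive definite: a local minimum.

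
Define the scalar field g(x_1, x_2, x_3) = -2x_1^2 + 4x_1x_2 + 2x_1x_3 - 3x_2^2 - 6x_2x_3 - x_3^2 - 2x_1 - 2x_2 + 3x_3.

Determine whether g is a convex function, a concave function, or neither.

neither

g is quadratic, so its Hessian is the constant matrix H = [[-4, 4, 2], [4, -6, -6], [2, -6, -2]].
Leading principal minors: -4, 8, 56.
Neither pattern holds ⇒ H is indefinite ⇒ neither convex nor concave.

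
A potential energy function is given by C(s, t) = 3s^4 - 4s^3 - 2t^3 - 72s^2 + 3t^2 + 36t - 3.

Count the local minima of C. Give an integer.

C separates as a function of s plus a function of t, so ∇C=0 decouples.
∂C/∂s = 12s(s - 4)(s + 3) = 0 at s ∈ {-3, 0, 4}; ∂C/∂t = -6(t - 3)(t + 2) = 0 at t ∈ {-2, 3}.
The Hessian is diagonal: diag(C_ss, C_tt). Second derivatives: C_ss(-3)=252, C_ss(0)=-144, C_ss(4)=336; C_tt(-2)=30, C_tt(3)=-30.
Local minima occur where both diagonal entries positive: (-3, -2), (4, -2). Count: 2.

2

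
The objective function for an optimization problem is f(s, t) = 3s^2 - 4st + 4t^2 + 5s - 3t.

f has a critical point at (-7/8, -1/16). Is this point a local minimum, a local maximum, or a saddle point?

local minimum

The Hessian of f is constant: H = [[6, -4], [-4, 8]].
det(H) = 6·8 − (-4)² = 32.
det(H) > 0 and tr(H) = 14 > 0, so H is positive definite and the point is a local minimum.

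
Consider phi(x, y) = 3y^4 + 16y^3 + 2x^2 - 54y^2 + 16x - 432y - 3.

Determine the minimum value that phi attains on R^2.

-1142

phi(x,y) separates as P(x) + Q(y) − 3, so its minimum is min P + min Q − 3.
P'(x) = 4x + 16 vanishes at x ∈ {-4}; Q'(y) = 12(y - 3)(y + 3)(y + 4) vanishes at y ∈ {-4, -3, 3}.
Local minima of P (where P''>0): P(-4)=-32. Local minima of Q: Q(-4)=608, Q(3)=-1107.
So the global minimum of phi is P(-4) + Q(3) − 3 = -32 − 1107 − 3 = -1142, attained at (-4, 3).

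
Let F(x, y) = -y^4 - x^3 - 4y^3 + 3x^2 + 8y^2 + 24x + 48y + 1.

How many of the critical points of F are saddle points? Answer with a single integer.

3

F separates as a function of x plus a function of y, so ∇F=0 decouples.
∂F/∂x = -3(x - 4)(x + 2) = 0 at x ∈ {-2, 4}; ∂F/∂y = -4(y - 2)(y + 2)(y + 3) = 0 at y ∈ {-3, -2, 2}.
The Hessian is diagonal: diag(F_xx, F_yy). Second derivatives: F_xx(-2)=18, F_xx(4)=-18; F_yy(-3)=-20, F_yy(-2)=16, F_yy(2)=-80.
Saddle points occur where the two diagonal entries have opposite signs: (-2, -3), (-2, 2), (4, -2). Count: 3.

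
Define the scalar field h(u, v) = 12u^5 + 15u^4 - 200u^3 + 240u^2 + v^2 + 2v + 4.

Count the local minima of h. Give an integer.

2

h separates as a function of u plus a function of v, so ∇h=0 decouples.
∂h/∂u = 60u(u - 2)(u - 1)(u + 4) = 0 at u ∈ {-4, 0, 1, 2}; ∂h/∂v = 2(v + 1) = 0 at v ∈ {-1}.
The Hessian is diagonal: diag(h_uu, h_vv). Second derivatives: h_uu(-4)=-7200, h_uu(0)=480, h_uu(1)=-300, h_uu(2)=720; h_vv(-1)=2.
Local minima occur where both diagonal entries positive: (0, -1), (2, -1). Count: 2.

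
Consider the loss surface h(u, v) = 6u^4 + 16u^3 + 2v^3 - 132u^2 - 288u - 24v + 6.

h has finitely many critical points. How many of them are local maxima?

h separates as a function of u plus a function of v, so ∇h=0 decouples.
∂h/∂u = 24(u - 3)(u + 1)(u + 4) = 0 at u ∈ {-4, -1, 3}; ∂h/∂v = 6(v - 2)(v + 2) = 0 at v ∈ {-2, 2}.
The Hessian is diagonal: diag(h_uu, h_vv). Second derivatives: h_uu(-4)=504, h_uu(-1)=-288, h_uu(3)=672; h_vv(-2)=-24, h_vv(2)=24.
Local maxima occur where both diagonal entries negative: (-1, -2). Count: 1.

1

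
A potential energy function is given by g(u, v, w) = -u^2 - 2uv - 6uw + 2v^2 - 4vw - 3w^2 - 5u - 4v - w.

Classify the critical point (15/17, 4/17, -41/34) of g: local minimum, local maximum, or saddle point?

The Hessian is constant: H = [[-2, -2, -6], [-2, 4, -4], [-6, -4, -6]].
Leading principal minors: Δ₁ = -2, Δ₂ = -12, Δ₃ = -136.
The minors fit neither the all-positive nor the alternating-sign pattern, so H is indefinite: a saddle point.

saddle point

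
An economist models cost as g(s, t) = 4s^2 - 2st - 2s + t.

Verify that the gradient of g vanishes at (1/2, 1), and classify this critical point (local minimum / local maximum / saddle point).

∇g = (8s - 2t - 2, -2s + 1); substituting (1/2, 1) gives ∇g = (0, 0), so (1/2, 1) is indeed a critical point.
The Hessian of g is constant: H = [[8, -2], [-2, 0]].
det(H) = 8·0 − (-2)² = -4.
Since det(H) < 0, H is indefinite and the critical point is a saddle point.

saddle point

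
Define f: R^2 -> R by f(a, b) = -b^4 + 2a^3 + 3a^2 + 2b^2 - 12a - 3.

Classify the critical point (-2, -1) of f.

The mixed partial ∂²f/∂a∂b is 0, so the Hessian at any point is diag(f_aa, f_bb) = diag(6(2a + 1), 4(-3b^2 + 1)).
At (-2, -1): H = diag(-18, -8).
Both eigenvalues are negative, so H is negative definite: a local maximum.

local maximum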